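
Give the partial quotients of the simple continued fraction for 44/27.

Run the Euclidean algorithm on 44 and 27; the successive quotients are the partial quotients a_0, a_1, ... (each step inverts the fractional part left over by the previous one):
  44 = 1*27 + 17, so a_0 = 1.
  27 = 1*17 + 10, so a_1 = 1.
  17 = 1*10 + 7, so a_2 = 1.
  10 = 1*7 + 3, so a_3 = 1.
  7 = 2*3 + 1, so a_4 = 2.
  3 = 3*1 + 0, so a_5 = 3.
The remainder reaches 0 after 6 divisions, so the expansion has 6 partial quotients, read off in order.

[1; 1, 1, 1, 2, 3]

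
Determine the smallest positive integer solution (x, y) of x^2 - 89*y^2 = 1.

First expand sqrt(89) as a continued fraction. With x_i = (sqrt(89) + m_i)/d_i and (m_0, d_0) = (0, 1): a_0 = floor(sqrt(89)) = 9, since 9^2 = 81 <= 89 < 100 = 10^2.
Iterate m_{i+1} = d_i*a_i - m_i, d_{i+1} = (89 - m_{i+1}^2)/d_i, a_{i+1} = floor((a_0 + m_{i+1})/d_{i+1}):
  m_1 = 1*9 - 0 = 9, d_1 = (89 - 9^2)/1 = 8/1 = 8, a_1 = floor((9 + 9)/8) = 2.
  m_2 = 8*2 - 9 = 7, d_2 = (89 - 7^2)/8 = 40/8 = 5, a_2 = floor((9 + 7)/5) = 3.
  m_3 = 5*3 - 7 = 8, d_3 = (89 - 8^2)/5 = 25/5 = 5, a_3 = floor((9 + 8)/5) = 3.
  m_4 = 5*3 - 8 = 7, d_4 = (89 - 7^2)/5 = 40/5 = 8, a_4 = floor((9 + 7)/8) = 2.
  m_5 = 8*2 - 7 = 9, d_5 = (89 - 9^2)/8 = 8/8 = 1, a_5 = floor((9 + 9)/1) = 18.
  m_6 = 1*18 - 9 = 9, d_6 = (89 - 9^2)/1 = 8/1 = 8: (m_6, d_6) = (m_1, d_1) = (9, 8), so from here the quotients repeat a_1, ..., a_5; the period length is 5.
So sqrt(89) = [9; (2, 3, 3, 2, 18)] with period length k = 5.
k is odd, so (p_{k-1}, q_{k-1}) only solves x^2 - 89y^2 = -1 and the fundamental solution of x^2 - 89y^2 = 1 is (p_{2k-1}, q_{2k-1}) = (p_9, q_9); compute convergents through index 9, running through the period twice.
Convergents (p_i = a_i*p_{i-1} + p_{i-2}, q_i = a_i*q_{i-1} + q_{i-2} with p_{-2}=0, p_{-1}=1, q_{-2}=1, q_{-1}=0):
  i=0: a_0=9, p_0 = 9*1 + 0 = 9, q_0 = 9*0 + 1 = 1.
  i=1: a_1=2, p_1 = 2*9 + 1 = 19, q_1 = 2*1 + 0 = 2.
  i=2: a_2=3, p_2 = 3*19 + 9 = 66, q_2 = 3*2 + 1 = 7.
  i=3: a_3=3, p_3 = 3*66 + 19 = 217, q_3 = 3*7 + 2 = 23.
  i=4: a_4=2, p_4 = 2*217 + 66 = 500, q_4 = 2*23 + 7 = 53.
  i=5: a_5=18, p_5 = 18*500 + 217 = 9217, q_5 = 18*53 + 23 = 977.
  i=6: a_6=2, p_6 = 2*9217 + 500 = 18934, q_6 = 2*977 + 53 = 2007.
  i=7: a_7=3, p_7 = 3*18934 + 9217 = 66019, q_7 = 3*2007 + 977 = 6998.
  i=8: a_8=3, p_8 = 3*66019 + 18934 = 216991, q_8 = 3*6998 + 2007 = 23001.
  i=9: a_9=2, p_9 = 2*216991 + 66019 = 500001, q_9 = 2*23001 + 6998 = 53000.
Indeed p_4^2 - 89*q_4^2 = 250000 - 250001 = -1, not +1.
Check: 500001^2 - 89*53000^2 = 250001000001 - 250001000000 = 1, so (x, y) = (500001, 53000) solves the equation, and by the theorem it is the least positive solution.

(x, y) = (500001, 53000)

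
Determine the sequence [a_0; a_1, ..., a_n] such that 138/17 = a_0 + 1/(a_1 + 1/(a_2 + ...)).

Run the Euclidean algorithm on 138 and 17; the successive quotients are the partial quotients a_0, a_1, ... (each step inverts the fractional part left over by the previous one):
  138 = 8*17 + 2, so a_0 = 8.
  17 = 8*2 + 1, so a_1 = 8.
  2 = 2*1 + 0, so a_2 = 2.
The remainder reaches 0 after 3 divisions, so the expansion has 3 partial quotients, read off in order.

[8; 8, 2]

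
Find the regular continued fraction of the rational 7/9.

Run the Euclidean algorithm on 7 and 9; the successive quotients are the partial quotients a_0, a_1, ... (each step inverts the fractional part left over by the previous one):
  7 = 0*9 + 7, so a_0 = 0.
  9 = 1*7 + 2, so a_1 = 1.
  7 = 3*2 + 1, so a_2 = 3.
  2 = 2*1 + 0, so a_3 = 2.
The remainder reaches 0 after 4 divisions, so the expansion has 4 partial quotients, read off in order.

[0; 1, 3, 2]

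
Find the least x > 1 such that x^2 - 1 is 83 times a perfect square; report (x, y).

(x, y) = (82, 9)

First expand sqrt(83) as a continued fraction. With x_i = (sqrt(83) + m_i)/d_i and (m_0, d_0) = (0, 1): a_0 = floor(sqrt(83)) = 9, since 9^2 = 81 <= 83 < 100 = 10^2.
Iterate m_{i+1} = d_i*a_i - m_i, d_{i+1} = (83 - m_{i+1}^2)/d_i, a_{i+1} = floor((a_0 + m_{i+1})/d_{i+1}):
  m_1 = 1*9 - 0 = 9, d_1 = (83 - 9^2)/1 = 2/1 = 2, a_1 = floor((9 + 9)/2) = 9.
  m_2 = 2*9 - 9 = 9, d_2 = (83 - 9^2)/2 = 2/2 = 1, a_2 = floor((9 + 9)/1) = 18.
  m_3 = 1*18 - 9 = 9, d_3 = (83 - 9^2)/1 = 2/1 = 2: (m_3, d_3) = (m_1, d_1) = (9, 2), so from here the quotients repeat a_1, a_2; the period length is 2.
So sqrt(83) = [9; (9, 18)] with period length k = 2.
k is even, so the fundamental solution of x^2 - 83y^2 = 1 is (p_{k-1}, q_{k-1}) = (p_1, q_1); compute convergents through index 1.
Convergents (p_i = a_i*p_{i-1} + p_{i-2}, q_i = a_i*q_{i-1} + q_{i-2} with p_{-2}=0, p_{-1}=1, q_{-2}=1, q_{-1}=0):
  i=0: a_0=9, p_0 = 9*1 + 0 = 9, q_0 = 9*0 + 1 = 1.
  i=1: a_1=9, p_1 = 9*9 + 1 = 82, q_1 = 9*1 + 0 = 9.
Check: 82^2 - 83*9^2 = 6724 - 6723 = 1, so (x, y) = (82, 9) solves the equation, and by the theorem it is the least positive solution.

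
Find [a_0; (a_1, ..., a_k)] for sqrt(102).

Write x_i = (sqrt(102) + m_i)/d_i with (m_0, d_0) = (0, 1). a_0 = floor(sqrt(102)) = 10, since 10^2 = 100 <= 102 < 121 = 11^2.
Iterate m_{i+1} = d_i*a_i - m_i, d_{i+1} = (102 - m_{i+1}^2)/d_i, a_{i+1} = floor((a_0 + m_{i+1})/d_{i+1}):
  m_1 = 1*10 - 0 = 10, d_1 = (102 - 10^2)/1 = 2/1 = 2, a_1 = floor((10 + 10)/2) = 10.
  m_2 = 2*10 - 10 = 10, d_2 = (102 - 10^2)/2 = 2/2 = 1, a_2 = floor((10 + 10)/1) = 20.
  m_3 = 1*20 - 10 = 10, d_3 = (102 - 10^2)/1 = 2/1 = 2: (m_3, d_3) = (m_1, d_1) = (10, 2), so from here the quotients repeat a_1, a_2; the period length is 2.
Hence the expansion of sqrt(102) is a_0 = 10 followed by the repeating block 10, 20 (period 2).

[10; (10, 20)]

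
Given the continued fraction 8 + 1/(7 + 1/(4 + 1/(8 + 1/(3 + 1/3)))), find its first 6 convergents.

Using the convergent recurrence p_i = a_i*p_{i-1} + p_{i-2}, q_i = a_i*q_{i-1} + q_{i-2} with p_{-2}=0, p_{-1}=1, q_{-2}=1, q_{-1}=0:
  i=0: a_0=8, p_0 = 8*1 + 0 = 8, q_0 = 8*0 + 1 = 1.
  i=1: a_1=7, p_1 = 7*8 + 1 = 57, q_1 = 7*1 + 0 = 7.
  i=2: a_2=4, p_2 = 4*57 + 8 = 236, q_2 = 4*7 + 1 = 29.
  i=3: a_3=8, p_3 = 8*236 + 57 = 1945, q_3 = 8*29 + 7 = 239.
  i=4: a_4=3, p_4 = 3*1945 + 236 = 6071, q_4 = 3*239 + 29 = 746.
  i=5: a_5=3, p_5 = 3*6071 + 1945 = 20158, q_5 = 3*746 + 239 = 2477.

8/1, 57/7, 236/29, 1945/239, 6071/746, 20158/2477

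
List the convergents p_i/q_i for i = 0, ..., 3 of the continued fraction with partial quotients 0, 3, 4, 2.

Using the convergent recurrence p_i = a_i*p_{i-1} + p_{i-2}, q_i = a_i*q_{i-1} + q_{i-2} with p_{-2}=0, p_{-1}=1, q_{-2}=1, q_{-1}=0:
  i=0: a_0=0, p_0 = 0*1 + 0 = 0, q_0 = 0*0 + 1 = 1.
  i=1: a_1=3, p_1 = 3*0 + 1 = 1, q_1 = 3*1 + 0 = 3.
  i=2: a_2=4, p_2 = 4*1 + 0 = 4, q_2 = 4*3 + 1 = 13.
  i=3: a_3=2, p_3 = 2*4 + 1 = 9, q_3 = 2*13 + 3 = 29.

0/1, 1/3, 4/13, 9/29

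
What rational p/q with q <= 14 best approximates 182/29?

Expand x = 182/29 as a continued fraction with the Euclidean algorithm:
  182 = 6*29 + 8, so a_0 = 6.
  29 = 3*8 + 5, so a_1 = 3.
  8 = 1*5 + 3, so a_2 = 1.
  5 = 1*3 + 2, so a_3 = 1.
  3 = 1*2 + 1, so a_4 = 1.
  2 = 2*1 + 0, so a_5 = 2.
so x = [6; 3, 1, 1, 1, 2].
Convergents (p_i = a_i*p_{i-1} + p_{i-2}, q_i = a_i*q_{i-1} + q_{i-2} with p_{-2}=0, p_{-1}=1, q_{-2}=1, q_{-1}=0), until the denominator exceeds 14:
  i=0: a_0=6, p_0 = 6*1 + 0 = 6, q_0 = 6*0 + 1 = 1.
  i=1: a_1=3, p_1 = 3*6 + 1 = 19, q_1 = 3*1 + 0 = 3.
  i=2: a_2=1, p_2 = 1*19 + 6 = 25, q_2 = 1*3 + 1 = 4.
  i=3: a_3=1, p_3 = 1*25 + 19 = 44, q_3 = 1*4 + 3 = 7.
  i=4: a_4=1, p_4 = 1*44 + 25 = 69, q_4 = 1*7 + 4 = 11.
  i=5: a_5=2, p_5 = 2*69 + 44 = 182, q_5 = 2*11 + 7 = 29.
q_5 = 29 > 14, so the last convergent with denominator <= 14 is p_4/q_4 = 69/11.
The closest fraction with denominator <= 14 is either p_4/q_4 or the intermediate fraction (k*p_4 + p_3)/(k*q_4 + q_3) with the largest k >= 1 whose denominator stays <= 14; these approach x as k grows, and every other convergent or intermediate fraction in range is farther away.
Largest k: floor((14 - q_3)/q_4) = floor((14 - 7)/11) = 0.
Since k = 0, no intermediate fraction beyond p_4/q_4 has denominator <= 14, so the convergent 69/11 is the closest (its error is |182*11 - 69*29|/(29*11) = 1/319).

69/11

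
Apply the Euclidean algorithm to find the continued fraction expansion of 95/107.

[0; 1, 7, 1, 11]

Run the Euclidean algorithm on 95 and 107; the successive quotients are the partial quotients a_0, a_1, ... (each step inverts the fractional part left over by the previous one):
  95 = 0*107 + 95, so a_0 = 0.
  107 = 1*95 + 12, so a_1 = 1.
  95 = 7*12 + 11, so a_2 = 7.
  12 = 1*11 + 1, so a_3 = 1.
  11 = 11*1 + 0, so a_4 = 11.
The remainder reaches 0 after 5 divisions, so the expansion has 5 partial quotients, read off in order.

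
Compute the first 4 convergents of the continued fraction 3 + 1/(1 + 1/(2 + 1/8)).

3/1, 4/1, 11/3, 92/25

Using the convergent recurrence p_i = a_i*p_{i-1} + p_{i-2}, q_i = a_i*q_{i-1} + q_{i-2} with p_{-2}=0, p_{-1}=1, q_{-2}=1, q_{-1}=0:
  i=0: a_0=3, p_0 = 3*1 + 0 = 3, q_0 = 3*0 + 1 = 1.
  i=1: a_1=1, p_1 = 1*3 + 1 = 4, q_1 = 1*1 + 0 = 1.
  i=2: a_2=2, p_2 = 2*4 + 3 = 11, q_2 = 2*1 + 1 = 3.
  i=3: a_3=8, p_3 = 8*11 + 4 = 92, q_3 = 8*3 + 1 = 25.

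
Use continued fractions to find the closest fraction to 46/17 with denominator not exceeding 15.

Expand x = 46/17 as a continued fraction with the Euclidean algorithm:
  46 = 2*17 + 12, so a_0 = 2.
  17 = 1*12 + 5, so a_1 = 1.
  12 = 2*5 + 2, so a_2 = 2.
  5 = 2*2 + 1, so a_3 = 2.
  2 = 2*1 + 0, so a_4 = 2.
so x = [2; 1, 2, 2, 2].
Convergents (p_i = a_i*p_{i-1} + p_{i-2}, q_i = a_i*q_{i-1} + q_{i-2} with p_{-2}=0, p_{-1}=1, q_{-2}=1, q_{-1}=0), until the denominator exceeds 15:
  i=0: a_0=2, p_0 = 2*1 + 0 = 2, q_0 = 2*0 + 1 = 1.
  i=1: a_1=1, p_1 = 1*2 + 1 = 3, q_1 = 1*1 + 0 = 1.
  i=2: a_2=2, p_2 = 2*3 + 2 = 8, q_2 = 2*1 + 1 = 3.
  i=3: a_3=2, p_3 = 2*8 + 3 = 19, q_3 = 2*3 + 1 = 7.
  i=4: a_4=2, p_4 = 2*19 + 8 = 46, q_4 = 2*7 + 3 = 17.
q_4 = 17 > 15, so the last convergent with denominator <= 15 is p_3/q_3 = 19/7.
The closest fraction with denominator <= 15 is either p_3/q_3 or the intermediate fraction (k*p_3 + p_2)/(k*q_3 + q_2) with the largest k >= 1 whose denominator stays <= 15; these approach x as k grows, and every other convergent or intermediate fraction in range is farther away.
Largest k: floor((15 - q_2)/q_3) = floor((15 - 3)/7) = 1.
That gives (1*19 + 8)/(1*7 + 3) = 27/10.
Compare the errors: |x - 19/7| = |46*7 - 19*17|/(17*7) = 1/119, and |x - 27/10| = |46*10 - 27*17|/(17*10) = 1/170.
Cross-multiplying, 1*119 = 119 < 170 = 1*170, so 1/170 is smaller: the intermediate fraction 27/10 is closer to x than 19/7.

27/10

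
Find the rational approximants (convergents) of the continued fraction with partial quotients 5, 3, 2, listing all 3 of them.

Using the convergent recurrence p_i = a_i*p_{i-1} + p_{i-2}, q_i = a_i*q_{i-1} + q_{i-2} with p_{-2}=0, p_{-1}=1, q_{-2}=1, q_{-1}=0:
  i=0: a_0=5, p_0 = 5*1 + 0 = 5, q_0 = 5*0 + 1 = 1.
  i=1: a_1=3, p_1 = 3*5 + 1 = 16, q_1 = 3*1 + 0 = 3.
  i=2: a_2=2, p_2 = 2*16 + 5 = 37, q_2 = 2*3 + 1 = 7.

5/1, 16/3, 37/7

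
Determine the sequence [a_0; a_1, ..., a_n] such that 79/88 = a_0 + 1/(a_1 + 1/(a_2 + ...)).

[0; 1, 8, 1, 3, 2]

Run the Euclidean algorithm on 79 and 88; the successive quotients are the partial quotients a_0, a_1, ... (each step inverts the fractional part left over by the previous one):
  79 = 0*88 + 79, so a_0 = 0.
  88 = 1*79 + 9, so a_1 = 1.
  79 = 8*9 + 7, so a_2 = 8.
  9 = 1*7 + 2, so a_3 = 1.
  7 = 3*2 + 1, so a_4 = 3.
  2 = 2*1 + 0, so a_5 = 2.
The remainder reaches 0 after 6 divisions, so the expansion has 6 partial quotients, read off in order.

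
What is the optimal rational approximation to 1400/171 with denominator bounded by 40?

131/16

Expand x = 1400/171 as a continued fraction with the Euclidean algorithm:
  1400 = 8*171 + 32, so a_0 = 8.
  171 = 5*32 + 11, so a_1 = 5.
  32 = 2*11 + 10, so a_2 = 2.
  11 = 1*10 + 1, so a_3 = 1.
  10 = 10*1 + 0, so a_4 = 10.
so x = [8; 5, 2, 1, 10].
Convergents (p_i = a_i*p_{i-1} + p_{i-2}, q_i = a_i*q_{i-1} + q_{i-2} with p_{-2}=0, p_{-1}=1, q_{-2}=1, q_{-1}=0), until the denominator exceeds 40:
  i=0: a_0=8, p_0 = 8*1 + 0 = 8, q_0 = 8*0 + 1 = 1.
  i=1: a_1=5, p_1 = 5*8 + 1 = 41, q_1 = 5*1 + 0 = 5.
  i=2: a_2=2, p_2 = 2*41 + 8 = 90, q_2 = 2*5 + 1 = 11.
  i=3: a_3=1, p_3 = 1*90 + 41 = 131, q_3 = 1*11 + 5 = 16.
  i=4: a_4=10, p_4 = 10*131 + 90 = 1400, q_4 = 10*16 + 11 = 171.
q_4 = 171 > 40, so the last convergent with denominator <= 40 is p_3/q_3 = 131/16.
The closest fraction with denominator <= 40 is either p_3/q_3 or the intermediate fraction (k*p_3 + p_2)/(k*q_3 + q_2) with the largest k >= 1 whose denominator stays <= 40; these approach x as k grows, and every other convergent or intermediate fraction in range is farther away.
Largest k: floor((40 - q_2)/q_3) = floor((40 - 11)/16) = 1.
That gives (1*131 + 90)/(1*16 + 11) = 221/27.
Compare the errors: |x - 131/16| = |1400*16 - 131*171|/(171*16) = 1/2736, and |x - 221/27| = |1400*27 - 221*171|/(171*27) = 9/4617.
Cross-multiplying, 1*4617 = 4617 < 24624 = 9*2736, so 1/2736 is smaller: the convergent 131/16 is closer to x than 221/27.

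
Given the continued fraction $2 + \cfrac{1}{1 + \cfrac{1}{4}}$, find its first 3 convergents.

Using the convergent recurrence p_i = a_i*p_{i-1} + p_{i-2}, q_i = a_i*q_{i-1} + q_{i-2} with p_{-2}=0, p_{-1}=1, q_{-2}=1, q_{-1}=0:
  i=0: a_0=2, p_0 = 2*1 + 0 = 2, q_0 = 2*0 + 1 = 1.
  i=1: a_1=1, p_1 = 1*2 + 1 = 3, q_1 = 1*1 + 0 = 1.
  i=2: a_2=4, p_2 = 4*3 + 2 = 14, q_2 = 4*1 + 1 = 5.

2/1, 3/1, 14/5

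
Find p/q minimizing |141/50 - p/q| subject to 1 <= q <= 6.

17/6

Expand x = 141/50 as a continued fraction with the Euclidean algorithm:
  141 = 2*50 + 41, so a_0 = 2.
  50 = 1*41 + 9, so a_1 = 1.
  41 = 4*9 + 5, so a_2 = 4.
  9 = 1*5 + 4, so a_3 = 1.
  5 = 1*4 + 1, so a_4 = 1.
  4 = 4*1 + 0, so a_5 = 4.
so x = [2; 1, 4, 1, 1, 4].
Convergents (p_i = a_i*p_{i-1} + p_{i-2}, q_i = a_i*q_{i-1} + q_{i-2} with p_{-2}=0, p_{-1}=1, q_{-2}=1, q_{-1}=0), until the denominator exceeds 6:
  i=0: a_0=2, p_0 = 2*1 + 0 = 2, q_0 = 2*0 + 1 = 1.
  i=1: a_1=1, p_1 = 1*2 + 1 = 3, q_1 = 1*1 + 0 = 1.
  i=2: a_2=4, p_2 = 4*3 + 2 = 14, q_2 = 4*1 + 1 = 5.
  i=3: a_3=1, p_3 = 1*14 + 3 = 17, q_3 = 1*5 + 1 = 6.
  i=4: a_4=1, p_4 = 1*17 + 14 = 31, q_4 = 1*6 + 5 = 11.
q_4 = 11 > 6, so the last convergent with denominator <= 6 is p_3/q_3 = 17/6.
The closest fraction with denominator <= 6 is either p_3/q_3 or the intermediate fraction (k*p_3 + p_2)/(k*q_3 + q_2) with the largest k >= 1 whose denominator stays <= 6; these approach x as k grows, and every other convergent or intermediate fraction in range is farther away.
Largest k: floor((6 - q_2)/q_3) = floor((6 - 5)/6) = 0.
Since k = 0, no intermediate fraction beyond p_3/q_3 has denominator <= 6, so the convergent 17/6 is the closest (its error is |141*6 - 17*50|/(50*6) = 4/300).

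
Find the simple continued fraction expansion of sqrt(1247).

Write x_i = (sqrt(1247) + m_i)/d_i with (m_0, d_0) = (0, 1). a_0 = floor(sqrt(1247)) = 35, since 35^2 = 1225 <= 1247 < 1296 = 36^2.
Iterate m_{i+1} = d_i*a_i - m_i, d_{i+1} = (1247 - m_{i+1}^2)/d_i, a_{i+1} = floor((a_0 + m_{i+1})/d_{i+1}):
  m_1 = 1*35 - 0 = 35, d_1 = (1247 - 35^2)/1 = 22/1 = 22, a_1 = floor((35 + 35)/22) = 3.
  m_2 = 22*3 - 35 = 31, d_2 = (1247 - 31^2)/22 = 286/22 = 13, a_2 = floor((35 + 31)/13) = 5.
  m_3 = 13*5 - 31 = 34, d_3 = (1247 - 34^2)/13 = 91/13 = 7, a_3 = floor((35 + 34)/7) = 9.
  m_4 = 7*9 - 34 = 29, d_4 = (1247 - 29^2)/7 = 406/7 = 58, a_4 = floor((35 + 29)/58) = 1.
  m_5 = 58*1 - 29 = 29, d_5 = (1247 - 29^2)/58 = 406/58 = 7, a_5 = floor((35 + 29)/7) = 9.
  m_6 = 7*9 - 29 = 34, d_6 = (1247 - 34^2)/7 = 91/7 = 13, a_6 = floor((35 + 34)/13) = 5.
  m_7 = 13*5 - 34 = 31, d_7 = (1247 - 31^2)/13 = 286/13 = 22, a_7 = floor((35 + 31)/22) = 3.
  m_8 = 22*3 - 31 = 35, d_8 = (1247 - 35^2)/22 = 22/22 = 1, a_8 = floor((35 + 35)/1) = 70.
  m_9 = 1*70 - 35 = 35, d_9 = (1247 - 35^2)/1 = 22/1 = 22: (m_9, d_9) = (m_1, d_1) = (35, 22), so from here the quotients repeat a_1, ..., a_8; the period length is 8.
Hence the expansion of sqrt(1247) is a_0 = 35 followed by the repeating block 3, 5, 9, 1, 9, 5, 3, 70 (period 8).

[35; (3, 5, 9, 1, 9, 5, 3, 70)]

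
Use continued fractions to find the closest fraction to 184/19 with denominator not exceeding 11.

Expand x = 184/19 as a continued fraction with the Euclidean algorithm:
  184 = 9*19 + 13, so a_0 = 9.
  19 = 1*13 + 6, so a_1 = 1.
  13 = 2*6 + 1, so a_2 = 2.
  6 = 6*1 + 0, so a_3 = 6.
so x = [9; 1, 2, 6].
Convergents (p_i = a_i*p_{i-1} + p_{i-2}, q_i = a_i*q_{i-1} + q_{i-2} with p_{-2}=0, p_{-1}=1, q_{-2}=1, q_{-1}=0), until the denominator exceeds 11:
  i=0: a_0=9, p_0 = 9*1 + 0 = 9, q_0 = 9*0 + 1 = 1.
  i=1: a_1=1, p_1 = 1*9 + 1 = 10, q_1 = 1*1 + 0 = 1.
  i=2: a_2=2, p_2 = 2*10 + 9 = 29, q_2 = 2*1 + 1 = 3.
  i=3: a_3=6, p_3 = 6*29 + 10 = 184, q_3 = 6*3 + 1 = 19.
q_3 = 19 > 11, so the last convergent with denominator <= 11 is p_2/q_2 = 29/3.
The closest fraction with denominator <= 11 is either p_2/q_2 or the intermediate fraction (k*p_2 + p_1)/(k*q_2 + q_1) with the largest k >= 1 whose denominator stays <= 11; these approach x as k grows, and every other convergent or intermediate fraction in range is farther away.
Largest k: floor((11 - q_1)/q_2) = floor((11 - 1)/3) = 3.
That gives (3*29 + 10)/(3*3 + 1) = 97/10.
Compare the errors: |x - 29/3| = |184*3 - 29*19|/(19*3) = 1/57, and |x - 97/10| = |184*10 - 97*19|/(19*10) = 3/190.
Cross-multiplying, 3*57 = 171 < 190 = 1*190, so 3/190 is smaller: the intermediate fraction 97/10 is closer to x than 29/3.

97/10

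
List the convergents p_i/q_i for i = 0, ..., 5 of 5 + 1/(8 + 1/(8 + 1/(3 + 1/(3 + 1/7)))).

5/1, 41/8, 333/65, 1040/203, 3453/674, 25211/4921

Using the convergent recurrence p_i = a_i*p_{i-1} + p_{i-2}, q_i = a_i*q_{i-1} + q_{i-2} with p_{-2}=0, p_{-1}=1, q_{-2}=1, q_{-1}=0:
  i=0: a_0=5, p_0 = 5*1 + 0 = 5, q_0 = 5*0 + 1 = 1.
  i=1: a_1=8, p_1 = 8*5 + 1 = 41, q_1 = 8*1 + 0 = 8.
  i=2: a_2=8, p_2 = 8*41 + 5 = 333, q_2 = 8*8 + 1 = 65.
  i=3: a_3=3, p_3 = 3*333 + 41 = 1040, q_3 = 3*65 + 8 = 203.
  i=4: a_4=3, p_4 = 3*1040 + 333 = 3453, q_4 = 3*203 + 65 = 674.
  i=5: a_5=7, p_5 = 7*3453 + 1040 = 25211, q_5 = 7*674 + 203 = 4921.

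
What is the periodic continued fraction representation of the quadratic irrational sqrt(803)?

Write x_i = (sqrt(803) + m_i)/d_i with (m_0, d_0) = (0, 1). a_0 = floor(sqrt(803)) = 28, since 28^2 = 784 <= 803 < 841 = 29^2.
Iterate m_{i+1} = d_i*a_i - m_i, d_{i+1} = (803 - m_{i+1}^2)/d_i, a_{i+1} = floor((a_0 + m_{i+1})/d_{i+1}):
  m_1 = 1*28 - 0 = 28, d_1 = (803 - 28^2)/1 = 19/1 = 19, a_1 = floor((28 + 28)/19) = 2.
  m_2 = 19*2 - 28 = 10, d_2 = (803 - 10^2)/19 = 703/19 = 37, a_2 = floor((28 + 10)/37) = 1.
  m_3 = 37*1 - 10 = 27, d_3 = (803 - 27^2)/37 = 74/37 = 2, a_3 = floor((28 + 27)/2) = 27.
  m_4 = 2*27 - 27 = 27, d_4 = (803 - 27^2)/2 = 74/2 = 37, a_4 = floor((28 + 27)/37) = 1.
  m_5 = 37*1 - 27 = 10, d_5 = (803 - 10^2)/37 = 703/37 = 19, a_5 = floor((28 + 10)/19) = 2.
  m_6 = 19*2 - 10 = 28, d_6 = (803 - 28^2)/19 = 19/19 = 1, a_6 = floor((28 + 28)/1) = 56.
  m_7 = 1*56 - 28 = 28, d_7 = (803 - 28^2)/1 = 19/1 = 19: (m_7, d_7) = (m_1, d_1) = (28, 19), so from here the quotients repeat a_1, ..., a_6; the period length is 6.
Hence the expansion of sqrt(803) is a_0 = 28 followed by the repeating block 2, 1, 27, 1, 2, 56 (period 6).

[28; (2, 1, 27, 1, 2, 56)]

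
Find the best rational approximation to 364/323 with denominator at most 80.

Expand x = 364/323 as a continued fraction with the Euclidean algorithm:
  364 = 1*323 + 41, so a_0 = 1.
  323 = 7*41 + 36, so a_1 = 7.
  41 = 1*36 + 5, so a_2 = 1.
  36 = 7*5 + 1, so a_3 = 7.
  5 = 5*1 + 0, so a_4 = 5.
so x = [1; 7, 1, 7, 5].
Convergents (p_i = a_i*p_{i-1} + p_{i-2}, q_i = a_i*q_{i-1} + q_{i-2} with p_{-2}=0, p_{-1}=1, q_{-2}=1, q_{-1}=0), until the denominator exceeds 80:
  i=0: a_0=1, p_0 = 1*1 + 0 = 1, q_0 = 1*0 + 1 = 1.
  i=1: a_1=7, p_1 = 7*1 + 1 = 8, q_1 = 7*1 + 0 = 7.
  i=2: a_2=1, p_2 = 1*8 + 1 = 9, q_2 = 1*7 + 1 = 8.
  i=3: a_3=7, p_3 = 7*9 + 8 = 71, q_3 = 7*8 + 7 = 63.
  i=4: a_4=5, p_4 = 5*71 + 9 = 364, q_4 = 5*63 + 8 = 323.
q_4 = 323 > 80, so the last convergent with denominator <= 80 is p_3/q_3 = 71/63.
The closest fraction with denominator <= 80 is either p_3/q_3 or the intermediate fraction (k*p_3 + p_2)/(k*q_3 + q_2) with the largest k >= 1 whose denominator stays <= 80; these approach x as k grows, and every other convergent or intermediate fraction in range is farther away.
Largest k: floor((80 - q_2)/q_3) = floor((80 - 8)/63) = 1.
That gives (1*71 + 9)/(1*63 + 8) = 80/71.
Compare the errors: |x - 71/63| = |364*63 - 71*323|/(323*63) = 1/20349, and |x - 80/71| = |364*71 - 80*323|/(323*71) = 4/22933.
Cross-multiplying, 1*22933 = 22933 < 81396 = 4*20349, so 1/20349 is smaller: the convergent 71/63 is closer to x than 80/71.

71/63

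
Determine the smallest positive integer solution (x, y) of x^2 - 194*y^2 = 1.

First expand sqrt(194) as a continued fraction. With x_i = (sqrt(194) + m_i)/d_i and (m_0, d_0) = (0, 1): a_0 = floor(sqrt(194)) = 13, since 13^2 = 169 <= 194 < 196 = 14^2.
Iterate m_{i+1} = d_i*a_i - m_i, d_{i+1} = (194 - m_{i+1}^2)/d_i, a_{i+1} = floor((a_0 + m_{i+1})/d_{i+1}):
  m_1 = 1*13 - 0 = 13, d_1 = (194 - 13^2)/1 = 25/1 = 25, a_1 = floor((13 + 13)/25) = 1.
  m_2 = 25*1 - 13 = 12, d_2 = (194 - 12^2)/25 = 50/25 = 2, a_2 = floor((13 + 12)/2) = 12.
  m_3 = 2*12 - 12 = 12, d_3 = (194 - 12^2)/2 = 50/2 = 25, a_3 = floor((13 + 12)/25) = 1.
  m_4 = 25*1 - 12 = 13, d_4 = (194 - 13^2)/25 = 25/25 = 1, a_4 = floor((13 + 13)/1) = 26.
  m_5 = 1*26 - 13 = 13, d_5 = (194 - 13^2)/1 = 25/1 = 25: (m_5, d_5) = (m_1, d_1) = (13, 25), so from here the quotients repeat a_1, ..., a_4; the period length is 4.
So sqrt(194) = [13; (1, 12, 1, 26)] with period length k = 4.
k is even, so the fundamental solution of x^2 - 194y^2 = 1 is (p_{k-1}, q_{k-1}) = (p_3, q_3); compute convergents through index 3.
Convergents (p_i = a_i*p_{i-1} + p_{i-2}, q_i = a_i*q_{i-1} + q_{i-2} with p_{-2}=0, p_{-1}=1, q_{-2}=1, q_{-1}=0):
  i=0: a_0=13, p_0 = 13*1 + 0 = 13, q_0 = 13*0 + 1 = 1.
  i=1: a_1=1, p_1 = 1*13 + 1 = 14, q_1 = 1*1 + 0 = 1.
  i=2: a_2=12, p_2 = 12*14 + 13 = 181, q_2 = 12*1 + 1 = 13.
  i=3: a_3=1, p_3 = 1*181 + 14 = 195, q_3 = 1*13 + 1 = 14.
Check: 195^2 - 194*14^2 = 38025 - 38024 = 1, so (x, y) = (195, 14) solves the equation, and by the theorem it is the least positive solution.

(x, y) = (195, 14)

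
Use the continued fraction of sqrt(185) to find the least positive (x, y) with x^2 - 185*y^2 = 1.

First expand sqrt(185) as a continued fraction. With x_i = (sqrt(185) + m_i)/d_i and (m_0, d_0) = (0, 1): a_0 = floor(sqrt(185)) = 13, since 13^2 = 169 <= 185 < 196 = 14^2.
Iterate m_{i+1} = d_i*a_i - m_i, d_{i+1} = (185 - m_{i+1}^2)/d_i, a_{i+1} = floor((a_0 + m_{i+1})/d_{i+1}):
  m_1 = 1*13 - 0 = 13, d_1 = (185 - 13^2)/1 = 16/1 = 16, a_1 = floor((13 + 13)/16) = 1.
  m_2 = 16*1 - 13 = 3, d_2 = (185 - 3^2)/16 = 176/16 = 11, a_2 = floor((13 + 3)/11) = 1.
  m_3 = 11*1 - 3 = 8, d_3 = (185 - 8^2)/11 = 121/11 = 11, a_3 = floor((13 + 8)/11) = 1.
  m_4 = 11*1 - 8 = 3, d_4 = (185 - 3^2)/11 = 176/11 = 16, a_4 = floor((13 + 3)/16) = 1.
  m_5 = 16*1 - 3 = 13, d_5 = (185 - 13^2)/16 = 16/16 = 1, a_5 = floor((13 + 13)/1) = 26.
  m_6 = 1*26 - 13 = 13, d_6 = (185 - 13^2)/1 = 16/1 = 16: (m_6, d_6) = (m_1, d_1) = (13, 16), so from here the quotients repeat a_1, ..., a_5; the period length is 5.
So sqrt(185) = [13; (1, 1, 1, 1, 26)] with period length k = 5.
k is odd, so (p_{k-1}, q_{k-1}) only solves x^2 - 185y^2 = -1 and the fundamental solution of x^2 - 185y^2 = 1 is (p_{2k-1}, q_{2k-1}) = (p_9, q_9); compute convergents through index 9, running through the period twice.
Convergents (p_i = a_i*p_{i-1} + p_{i-2}, q_i = a_i*q_{i-1} + q_{i-2} with p_{-2}=0, p_{-1}=1, q_{-2}=1, q_{-1}=0):
  i=0: a_0=13, p_0 = 13*1 + 0 = 13, q_0 = 13*0 + 1 = 1.
  i=1: a_1=1, p_1 = 1*13 + 1 = 14, q_1 = 1*1 + 0 = 1.
  i=2: a_2=1, p_2 = 1*14 + 13 = 27, q_2 = 1*1 + 1 = 2.
  i=3: a_3=1, p_3 = 1*27 + 14 = 41, q_3 = 1*2 + 1 = 3.
  i=4: a_4=1, p_4 = 1*41 + 27 = 68, q_4 = 1*3 + 2 = 5.
  i=5: a_5=26, p_5 = 26*68 + 41 = 1809, q_5 = 26*5 + 3 = 133.
  i=6: a_6=1, p_6 = 1*1809 + 68 = 1877, q_6 = 1*133 + 5 = 138.
  i=7: a_7=1, p_7 = 1*1877 + 1809 = 3686, q_7 = 1*138 + 133 = 271.
  i=8: a_8=1, p_8 = 1*3686 + 1877 = 5563, q_8 = 1*271 + 138 = 409.
  i=9: a_9=1, p_9 = 1*5563 + 3686 = 9249, q_9 = 1*409 + 271 = 680.
Indeed p_4^2 - 185*q_4^2 = 4624 - 4625 = -1, not +1.
Check: 9249^2 - 185*680^2 = 85544001 - 85544000 = 1, so (x, y) = (9249, 680) solves the equation, and by the theorem it is the least positive solution.

(x, y) = (9249, 680)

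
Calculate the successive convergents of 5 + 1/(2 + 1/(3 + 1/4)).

5/1, 11/2, 38/7, 163/30

Using the convergent recurrence p_i = a_i*p_{i-1} + p_{i-2}, q_i = a_i*q_{i-1} + q_{i-2} with p_{-2}=0, p_{-1}=1, q_{-2}=1, q_{-1}=0:
  i=0: a_0=5, p_0 = 5*1 + 0 = 5, q_0 = 5*0 + 1 = 1.
  i=1: a_1=2, p_1 = 2*5 + 1 = 11, q_1 = 2*1 + 0 = 2.
  i=2: a_2=3, p_2 = 3*11 + 5 = 38, q_2 = 3*2 + 1 = 7.
  i=3: a_3=4, p_3 = 4*38 + 11 = 163, q_3 = 4*7 + 2 = 30.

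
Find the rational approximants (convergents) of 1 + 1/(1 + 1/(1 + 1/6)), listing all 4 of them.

1/1, 2/1, 3/2, 20/13

Using the convergent recurrence p_i = a_i*p_{i-1} + p_{i-2}, q_i = a_i*q_{i-1} + q_{i-2} with p_{-2}=0, p_{-1}=1, q_{-2}=1, q_{-1}=0:
  i=0: a_0=1, p_0 = 1*1 + 0 = 1, q_0 = 1*0 + 1 = 1.
  i=1: a_1=1, p_1 = 1*1 + 1 = 2, q_1 = 1*1 + 0 = 1.
  i=2: a_2=1, p_2 = 1*2 + 1 = 3, q_2 = 1*1 + 1 = 2.
  i=3: a_3=6, p_3 = 6*3 + 2 = 20, q_3 = 6*2 + 1 = 13.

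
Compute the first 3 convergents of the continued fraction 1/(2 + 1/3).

Using the convergent recurrence p_i = a_i*p_{i-1} + p_{i-2}, q_i = a_i*q_{i-1} + q_{i-2} with p_{-2}=0, p_{-1}=1, q_{-2}=1, q_{-1}=0:
  i=0: a_0=0, p_0 = 0*1 + 0 = 0, q_0 = 0*0 + 1 = 1.
  i=1: a_1=2, p_1 = 2*0 + 1 = 1, q_1 = 2*1 + 0 = 2.
  i=2: a_2=3, p_2 = 3*1 + 0 = 3, q_2 = 3*2 + 1 = 7.

0/1, 1/2, 3/7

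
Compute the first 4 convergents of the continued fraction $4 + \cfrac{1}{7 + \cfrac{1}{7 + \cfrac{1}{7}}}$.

4/1, 29/7, 207/50, 1478/357

Using the convergent recurrence p_i = a_i*p_{i-1} + p_{i-2}, q_i = a_i*q_{i-1} + q_{i-2} with p_{-2}=0, p_{-1}=1, q_{-2}=1, q_{-1}=0:
  i=0: a_0=4, p_0 = 4*1 + 0 = 4, q_0 = 4*0 + 1 = 1.
  i=1: a_1=7, p_1 = 7*4 + 1 = 29, q_1 = 7*1 + 0 = 7.
  i=2: a_2=7, p_2 = 7*29 + 4 = 207, q_2 = 7*7 + 1 = 50.
  i=3: a_3=7, p_3 = 7*207 + 29 = 1478, q_3 = 7*50 + 7 = 357.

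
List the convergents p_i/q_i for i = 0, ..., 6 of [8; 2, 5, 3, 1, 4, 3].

Using the convergent recurrence p_i = a_i*p_{i-1} + p_{i-2}, q_i = a_i*q_{i-1} + q_{i-2} with p_{-2}=0, p_{-1}=1, q_{-2}=1, q_{-1}=0:
  i=0: a_0=8, p_0 = 8*1 + 0 = 8, q_0 = 8*0 + 1 = 1.
  i=1: a_1=2, p_1 = 2*8 + 1 = 17, q_1 = 2*1 + 0 = 2.
  i=2: a_2=5, p_2 = 5*17 + 8 = 93, q_2 = 5*2 + 1 = 11.
  i=3: a_3=3, p_3 = 3*93 + 17 = 296, q_3 = 3*11 + 2 = 35.
  i=4: a_4=1, p_4 = 1*296 + 93 = 389, q_4 = 1*35 + 11 = 46.
  i=5: a_5=4, p_5 = 4*389 + 296 = 1852, q_5 = 4*46 + 35 = 219.
  i=6: a_6=3, p_6 = 3*1852 + 389 = 5945, q_6 = 3*219 + 46 = 703.

8/1, 17/2, 93/11, 296/35, 389/46, 1852/219, 5945/703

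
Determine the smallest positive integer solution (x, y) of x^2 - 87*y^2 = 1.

(x, y) = (28, 3)

First expand sqrt(87) as a continued fraction. With x_i = (sqrt(87) + m_i)/d_i and (m_0, d_0) = (0, 1): a_0 = floor(sqrt(87)) = 9, since 9^2 = 81 <= 87 < 100 = 10^2.
Iterate m_{i+1} = d_i*a_i - m_i, d_{i+1} = (87 - m_{i+1}^2)/d_i, a_{i+1} = floor((a_0 + m_{i+1})/d_{i+1}):
  m_1 = 1*9 - 0 = 9, d_1 = (87 - 9^2)/1 = 6/1 = 6, a_1 = floor((9 + 9)/6) = 3.
  m_2 = 6*3 - 9 = 9, d_2 = (87 - 9^2)/6 = 6/6 = 1, a_2 = floor((9 + 9)/1) = 18.
  m_3 = 1*18 - 9 = 9, d_3 = (87 - 9^2)/1 = 6/1 = 6: (m_3, d_3) = (m_1, d_1) = (9, 6), so from here the quotients repeat a_1, a_2; the period length is 2.
So sqrt(87) = [9; (3, 18)] with period length k = 2.
k is even, so the fundamental solution of x^2 - 87y^2 = 1 is (p_{k-1}, q_{k-1}) = (p_1, q_1); compute convergents through index 1.
Convergents (p_i = a_i*p_{i-1} + p_{i-2}, q_i = a_i*q_{i-1} + q_{i-2} with p_{-2}=0, p_{-1}=1, q_{-2}=1, q_{-1}=0):
  i=0: a_0=9, p_0 = 9*1 + 0 = 9, q_0 = 9*0 + 1 = 1.
  i=1: a_1=3, p_1 = 3*9 + 1 = 28, q_1 = 3*1 + 0 = 3.
Check: 28^2 - 87*3^2 = 784 - 783 = 1, so (x, y) = (28, 3) solves the equation, and by the theorem it is the least positive solution.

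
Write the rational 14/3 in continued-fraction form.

[4; 1, 2]

Run the Euclidean algorithm on 14 and 3; the successive quotients are the partial quotients a_0, a_1, ... (each step inverts the fractional part left over by the previous one):
  14 = 4*3 + 2, so a_0 = 4.
  3 = 1*2 + 1, so a_1 = 1.
  2 = 2*1 + 0, so a_2 = 2.
The remainder reaches 0 after 3 divisions, so the expansion has 3 partial quotients, read off in order.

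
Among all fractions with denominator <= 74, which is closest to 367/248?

37/25

Expand x = 367/248 as a continued fraction with the Euclidean algorithm:
  367 = 1*248 + 119, so a_0 = 1.
  248 = 2*119 + 10, so a_1 = 2.
  119 = 11*10 + 9, so a_2 = 11.
  10 = 1*9 + 1, so a_3 = 1.
  9 = 9*1 + 0, so a_4 = 9.
so x = [1; 2, 11, 1, 9].
Convergents (p_i = a_i*p_{i-1} + p_{i-2}, q_i = a_i*q_{i-1} + q_{i-2} with p_{-2}=0, p_{-1}=1, q_{-2}=1, q_{-1}=0), until the denominator exceeds 74:
  i=0: a_0=1, p_0 = 1*1 + 0 = 1, q_0 = 1*0 + 1 = 1.
  i=1: a_1=2, p_1 = 2*1 + 1 = 3, q_1 = 2*1 + 0 = 2.
  i=2: a_2=11, p_2 = 11*3 + 1 = 34, q_2 = 11*2 + 1 = 23.
  i=3: a_3=1, p_3 = 1*34 + 3 = 37, q_3 = 1*23 + 2 = 25.
  i=4: a_4=9, p_4 = 9*37 + 34 = 367, q_4 = 9*25 + 23 = 248.
q_4 = 248 > 74, so the last convergent with denominator <= 74 is p_3/q_3 = 37/25.
The closest fraction with denominator <= 74 is either p_3/q_3 or the intermediate fraction (k*p_3 + p_2)/(k*q_3 + q_2) with the largest k >= 1 whose denominator stays <= 74; these approach x as k grows, and every other convergent or intermediate fraction in range is farther away.
Largest k: floor((74 - q_2)/q_3) = floor((74 - 23)/25) = 2.
That gives (2*37 + 34)/(2*25 + 23) = 108/73.
Compare the errors: |x - 37/25| = |367*25 - 37*248|/(248*25) = 1/6200, and |x - 108/73| = |367*73 - 108*248|/(248*73) = 7/18104.
Cross-multiplying, 1*18104 = 18104 < 43400 = 7*6200, so 1/6200 is smaller: the convergent 37/25 is closer to x than 108/73.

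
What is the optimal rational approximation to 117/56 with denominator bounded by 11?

Expand x = 117/56 as a continued fraction with the Euclidean algorithm:
  117 = 2*56 + 5, so a_0 = 2.
  56 = 11*5 + 1, so a_1 = 11.
  5 = 5*1 + 0, so a_2 = 5.
so x = [2; 11, 5].
Convergents (p_i = a_i*p_{i-1} + p_{i-2}, q_i = a_i*q_{i-1} + q_{i-2} with p_{-2}=0, p_{-1}=1, q_{-2}=1, q_{-1}=0), until the denominator exceeds 11:
  i=0: a_0=2, p_0 = 2*1 + 0 = 2, q_0 = 2*0 + 1 = 1.
  i=1: a_1=11, p_1 = 11*2 + 1 = 23, q_1 = 11*1 + 0 = 11.
  i=2: a_2=5, p_2 = 5*23 + 2 = 117, q_2 = 5*11 + 1 = 56.
q_2 = 56 > 11, so the last convergent with denominator <= 11 is p_1/q_1 = 23/11.
The closest fraction with denominator <= 11 is either p_1/q_1 or the intermediate fraction (k*p_1 + p_0)/(k*q_1 + q_0) with the largest k >= 1 whose denominator stays <= 11; these approach x as k grows, and every other convergent or intermediate fraction in range is farther away.
Largest k: floor((11 - q_0)/q_1) = floor((11 - 1)/11) = 0.
Since k = 0, no intermediate fraction beyond p_1/q_1 has denominator <= 11, so the convergent 23/11 is the closest (its error is |117*11 - 23*56|/(56*11) = 1/616).

23/11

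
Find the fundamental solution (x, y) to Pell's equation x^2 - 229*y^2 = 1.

First expand sqrt(229) as a continued fraction. With x_i = (sqrt(229) + m_i)/d_i and (m_0, d_0) = (0, 1): a_0 = floor(sqrt(229)) = 15, since 15^2 = 225 <= 229 < 256 = 16^2.
Iterate m_{i+1} = d_i*a_i - m_i, d_{i+1} = (229 - m_{i+1}^2)/d_i, a_{i+1} = floor((a_0 + m_{i+1})/d_{i+1}):
  m_1 = 1*15 - 0 = 15, d_1 = (229 - 15^2)/1 = 4/1 = 4, a_1 = floor((15 + 15)/4) = 7.
  m_2 = 4*7 - 15 = 13, d_2 = (229 - 13^2)/4 = 60/4 = 15, a_2 = floor((15 + 13)/15) = 1.
  m_3 = 15*1 - 13 = 2, d_3 = (229 - 2^2)/15 = 225/15 = 15, a_3 = floor((15 + 2)/15) = 1.
  m_4 = 15*1 - 2 = 13, d_4 = (229 - 13^2)/15 = 60/15 = 4, a_4 = floor((15 + 13)/4) = 7.
  m_5 = 4*7 - 13 = 15, d_5 = (229 - 15^2)/4 = 4/4 = 1, a_5 = floor((15 + 15)/1) = 30.
  m_6 = 1*30 - 15 = 15, d_6 = (229 - 15^2)/1 = 4/1 = 4: (m_6, d_6) = (m_1, d_1) = (15, 4), so from here the quotients repeat a_1, ..., a_5; the period length is 5.
So sqrt(229) = [15; (7, 1, 1, 7, 30)] with period length k = 5.
k is odd, so (p_{k-1}, q_{k-1}) only solves x^2 - 229y^2 = -1 and the fundamental solution of x^2 - 229y^2 = 1 is (p_{2k-1}, q_{2k-1}) = (p_9, q_9); compute convergents through index 9, running through the period twice.
Convergents (p_i = a_i*p_{i-1} + p_{i-2}, q_i = a_i*q_{i-1} + q_{i-2} with p_{-2}=0, p_{-1}=1, q_{-2}=1, q_{-1}=0):
  i=0: a_0=15, p_0 = 15*1 + 0 = 15, q_0 = 15*0 + 1 = 1.
  i=1: a_1=7, p_1 = 7*15 + 1 = 106, q_1 = 7*1 + 0 = 7.
  i=2: a_2=1, p_2 = 1*106 + 15 = 121, q_2 = 1*7 + 1 = 8.
  i=3: a_3=1, p_3 = 1*121 + 106 = 227, q_3 = 1*8 + 7 = 15.
  i=4: a_4=7, p_4 = 7*227 + 121 = 1710, q_4 = 7*15 + 8 = 113.
  i=5: a_5=30, p_5 = 30*1710 + 227 = 51527, q_5 = 30*113 + 15 = 3405.
  i=6: a_6=7, p_6 = 7*51527 + 1710 = 362399, q_6 = 7*3405 + 113 = 23948.
  i=7: a_7=1, p_7 = 1*362399 + 51527 = 413926, q_7 = 1*23948 + 3405 = 27353.
  i=8: a_8=1, p_8 = 1*413926 + 362399 = 776325, q_8 = 1*27353 + 23948 = 51301.
  i=9: a_9=7, p_9 = 7*776325 + 413926 = 5848201, q_9 = 7*51301 + 27353 = 386460.
Indeed p_4^2 - 229*q_4^2 = 2924100 - 2924101 = -1, not +1.
Check: 5848201^2 - 229*386460^2 = 34201454936401 - 34201454936400 = 1, so (x, y) = (5848201, 386460) solves the equation, and by the theorem it is the least positive solution.

(x, y) = (5848201, 386460)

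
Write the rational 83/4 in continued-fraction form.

Run the Euclidean algorithm on 83 and 4; the successive quotients are the partial quotients a_0, a_1, ... (each step inverts the fractional part left over by the previous one):
  83 = 20*4 + 3, so a_0 = 20.
  4 = 1*3 + 1, so a_1 = 1.
  3 = 3*1 + 0, so a_2 = 3.
The remainder reaches 0 after 3 divisions, so the expansion has 3 partial quotients, read off in order.

[20; 1, 3]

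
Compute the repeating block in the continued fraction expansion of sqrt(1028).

[32; (16, 64)]

Write x_i = (sqrt(1028) + m_i)/d_i with (m_0, d_0) = (0, 1). a_0 = floor(sqrt(1028)) = 32, since 32^2 = 1024 <= 1028 < 1089 = 33^2.
Iterate m_{i+1} = d_i*a_i - m_i, d_{i+1} = (1028 - m_{i+1}^2)/d_i, a_{i+1} = floor((a_0 + m_{i+1})/d_{i+1}):
  m_1 = 1*32 - 0 = 32, d_1 = (1028 - 32^2)/1 = 4/1 = 4, a_1 = floor((32 + 32)/4) = 16.
  m_2 = 4*16 - 32 = 32, d_2 = (1028 - 32^2)/4 = 4/4 = 1, a_2 = floor((32 + 32)/1) = 64.
  m_3 = 1*64 - 32 = 32, d_3 = (1028 - 32^2)/1 = 4/1 = 4: (m_3, d_3) = (m_1, d_1) = (32, 4), so from here the quotients repeat a_1, a_2; the period length is 2.
Hence the expansion of sqrt(1028) is a_0 = 32 followed by the repeating block 16, 64 (period 2).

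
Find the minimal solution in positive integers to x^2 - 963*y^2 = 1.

First expand sqrt(963) as a continued fraction. With x_i = (sqrt(963) + m_i)/d_i and (m_0, d_0) = (0, 1): a_0 = floor(sqrt(963)) = 31, since 31^2 = 961 <= 963 < 1024 = 32^2.
Iterate m_{i+1} = d_i*a_i - m_i, d_{i+1} = (963 - m_{i+1}^2)/d_i, a_{i+1} = floor((a_0 + m_{i+1})/d_{i+1}):
  m_1 = 1*31 - 0 = 31, d_1 = (963 - 31^2)/1 = 2/1 = 2, a_1 = floor((31 + 31)/2) = 31.
  m_2 = 2*31 - 31 = 31, d_2 = (963 - 31^2)/2 = 2/2 = 1, a_2 = floor((31 + 31)/1) = 62.
  m_3 = 1*62 - 31 = 31, d_3 = (963 - 31^2)/1 = 2/1 = 2: (m_3, d_3) = (m_1, d_1) = (31, 2), so from here the quotients repeat a_1, a_2; the period length is 2.
So sqrt(963) = [31; (31, 62)] with period length k = 2.
k is even, so the fundamental solution of x^2 - 963y^2 = 1 is (p_{k-1}, q_{k-1}) = (p_1, q_1); compute convergents through index 1.
Convergents (p_i = a_i*p_{i-1} + p_{i-2}, q_i = a_i*q_{i-1} + q_{i-2} with p_{-2}=0, p_{-1}=1, q_{-2}=1, q_{-1}=0):
  i=0: a_0=31, p_0 = 31*1 + 0 = 31, q_0 = 31*0 + 1 = 1.
  i=1: a_1=31, p_1 = 31*31 + 1 = 962, q_1 = 31*1 + 0 = 31.
Check: 962^2 - 963*31^2 = 925444 - 925443 = 1, so (x, y) = (962, 31) solves the equation, and by the theorem it is the least positive solution.

(x, y) = (962, 31)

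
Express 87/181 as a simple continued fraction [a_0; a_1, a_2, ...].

Run the Euclidean algorithm on 87 and 181; the successive quotients are the partial quotients a_0, a_1, ... (each step inverts the fractional part left over by the previous one):
  87 = 0*181 + 87, so a_0 = 0.
  181 = 2*87 + 7, so a_1 = 2.
  87 = 12*7 + 3, so a_2 = 12.
  7 = 2*3 + 1, so a_3 = 2.
  3 = 3*1 + 0, so a_4 = 3.
The remainder reaches 0 after 5 divisions, so the expansion has 5 partial quotients, read off in order.

[0; 2, 12, 2, 3]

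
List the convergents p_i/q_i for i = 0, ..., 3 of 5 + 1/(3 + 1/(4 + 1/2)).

5/1, 16/3, 69/13, 154/29

Using the convergent recurrence p_i = a_i*p_{i-1} + p_{i-2}, q_i = a_i*q_{i-1} + q_{i-2} with p_{-2}=0, p_{-1}=1, q_{-2}=1, q_{-1}=0:
  i=0: a_0=5, p_0 = 5*1 + 0 = 5, q_0 = 5*0 + 1 = 1.
  i=1: a_1=3, p_1 = 3*5 + 1 = 16, q_1 = 3*1 + 0 = 3.
  i=2: a_2=4, p_2 = 4*16 + 5 = 69, q_2 = 4*3 + 1 = 13.
  i=3: a_3=2, p_3 = 2*69 + 16 = 154, q_3 = 2*13 + 3 = 29.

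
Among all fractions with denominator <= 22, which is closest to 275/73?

49/13

Expand x = 275/73 as a continued fraction with the Euclidean algorithm:
  275 = 3*73 + 56, so a_0 = 3.
  73 = 1*56 + 17, so a_1 = 1.
  56 = 3*17 + 5, so a_2 = 3.
  17 = 3*5 + 2, so a_3 = 3.
  5 = 2*2 + 1, so a_4 = 2.
  2 = 2*1 + 0, so a_5 = 2.
so x = [3; 1, 3, 3, 2, 2].
Convergents (p_i = a_i*p_{i-1} + p_{i-2}, q_i = a_i*q_{i-1} + q_{i-2} with p_{-2}=0, p_{-1}=1, q_{-2}=1, q_{-1}=0), until the denominator exceeds 22:
  i=0: a_0=3, p_0 = 3*1 + 0 = 3, q_0 = 3*0 + 1 = 1.
  i=1: a_1=1, p_1 = 1*3 + 1 = 4, q_1 = 1*1 + 0 = 1.
  i=2: a_2=3, p_2 = 3*4 + 3 = 15, q_2 = 3*1 + 1 = 4.
  i=3: a_3=3, p_3 = 3*15 + 4 = 49, q_3 = 3*4 + 1 = 13.
  i=4: a_4=2, p_4 = 2*49 + 15 = 113, q_4 = 2*13 + 4 = 30.
q_4 = 30 > 22, so the last convergent with denominator <= 22 is p_3/q_3 = 49/13.
The closest fraction with denominator <= 22 is either p_3/q_3 or the intermediate fraction (k*p_3 + p_2)/(k*q_3 + q_2) with the largest k >= 1 whose denominator stays <= 22; these approach x as k grows, and every other convergent or intermediate fraction in range is farther away.
Largest k: floor((22 - q_2)/q_3) = floor((22 - 4)/13) = 1.
That gives (1*49 + 15)/(1*13 + 4) = 64/17.
Compare the errors: |x - 49/13| = |275*13 - 49*73|/(73*13) = 2/949, and |x - 64/17| = |275*17 - 64*73|/(73*17) = 3/1241.
Cross-multiplying, 2*1241 = 2482 < 2847 = 3*949, so 2/949 is smaller: the convergent 49/13 is closer to x than 64/17.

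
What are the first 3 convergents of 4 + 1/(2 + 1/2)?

Using the convergent recurrence p_i = a_i*p_{i-1} + p_{i-2}, q_i = a_i*q_{i-1} + q_{i-2} with p_{-2}=0, p_{-1}=1, q_{-2}=1, q_{-1}=0:
  i=0: a_0=4, p_0 = 4*1 + 0 = 4, q_0 = 4*0 + 1 = 1.
  i=1: a_1=2, p_1 = 2*4 + 1 = 9, q_1 = 2*1 + 0 = 2.
  i=2: a_2=2, p_2 = 2*9 + 4 = 22, q_2 = 2*2 + 1 = 5.

4/1, 9/2, 22/5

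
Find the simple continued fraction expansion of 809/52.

Run the Euclidean algorithm on 809 and 52; the successive quotients are the partial quotients a_0, a_1, ... (each step inverts the fractional part left over by the previous one):
  809 = 15*52 + 29, so a_0 = 15.
  52 = 1*29 + 23, so a_1 = 1.
  29 = 1*23 + 6, so a_2 = 1.
  23 = 3*6 + 5, so a_3 = 3.
  6 = 1*5 + 1, so a_4 = 1.
  5 = 5*1 + 0, so a_5 = 5.
The remainder reaches 0 after 6 divisions, so the expansion has 6 partial quotients, read off in order.

[15; 1, 1, 3, 1, 5]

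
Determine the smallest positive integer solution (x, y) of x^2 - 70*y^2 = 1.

(x, y) = (251, 30)

First expand sqrt(70) as a continued fraction. With x_i = (sqrt(70) + m_i)/d_i and (m_0, d_0) = (0, 1): a_0 = floor(sqrt(70)) = 8, since 8^2 = 64 <= 70 < 81 = 9^2.
Iterate m_{i+1} = d_i*a_i - m_i, d_{i+1} = (70 - m_{i+1}^2)/d_i, a_{i+1} = floor((a_0 + m_{i+1})/d_{i+1}):
  m_1 = 1*8 - 0 = 8, d_1 = (70 - 8^2)/1 = 6/1 = 6, a_1 = floor((8 + 8)/6) = 2.
  m_2 = 6*2 - 8 = 4, d_2 = (70 - 4^2)/6 = 54/6 = 9, a_2 = floor((8 + 4)/9) = 1.
  m_3 = 9*1 - 4 = 5, d_3 = (70 - 5^2)/9 = 45/9 = 5, a_3 = floor((8 + 5)/5) = 2.
  m_4 = 5*2 - 5 = 5, d_4 = (70 - 5^2)/5 = 45/5 = 9, a_4 = floor((8 + 5)/9) = 1.
  m_5 = 9*1 - 5 = 4, d_5 = (70 - 4^2)/9 = 54/9 = 6, a_5 = floor((8 + 4)/6) = 2.
  m_6 = 6*2 - 4 = 8, d_6 = (70 - 8^2)/6 = 6/6 = 1, a_6 = floor((8 + 8)/1) = 16.
  m_7 = 1*16 - 8 = 8, d_7 = (70 - 8^2)/1 = 6/1 = 6: (m_7, d_7) = (m_1, d_1) = (8, 6), so from here the quotients repeat a_1, ..., a_6; the period length is 6.
So sqrt(70) = [8; (2, 1, 2, 1, 2, 16)] with period length k = 6.
k is even, so the fundamental solution of x^2 - 70y^2 = 1 is (p_{k-1}, q_{k-1}) = (p_5, q_5); compute convergents through index 5.
Convergents (p_i = a_i*p_{i-1} + p_{i-2}, q_i = a_i*q_{i-1} + q_{i-2} with p_{-2}=0, p_{-1}=1, q_{-2}=1, q_{-1}=0):
  i=0: a_0=8, p_0 = 8*1 + 0 = 8, q_0 = 8*0 + 1 = 1.
  i=1: a_1=2, p_1 = 2*8 + 1 = 17, q_1 = 2*1 + 0 = 2.
  i=2: a_2=1, p_2 = 1*17 + 8 = 25, q_2 = 1*2 + 1 = 3.
  i=3: a_3=2, p_3 = 2*25 + 17 = 67, q_3 = 2*3 + 2 = 8.
  i=4: a_4=1, p_4 = 1*67 + 25 = 92, q_4 = 1*8 + 3 = 11.
  i=5: a_5=2, p_5 = 2*92 + 67 = 251, q_5 = 2*11 + 8 = 30.
Check: 251^2 - 70*30^2 = 63001 - 63000 = 1, so (x, y) = (251, 30) solves the equation, and by the theorem it is the least positive solution.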